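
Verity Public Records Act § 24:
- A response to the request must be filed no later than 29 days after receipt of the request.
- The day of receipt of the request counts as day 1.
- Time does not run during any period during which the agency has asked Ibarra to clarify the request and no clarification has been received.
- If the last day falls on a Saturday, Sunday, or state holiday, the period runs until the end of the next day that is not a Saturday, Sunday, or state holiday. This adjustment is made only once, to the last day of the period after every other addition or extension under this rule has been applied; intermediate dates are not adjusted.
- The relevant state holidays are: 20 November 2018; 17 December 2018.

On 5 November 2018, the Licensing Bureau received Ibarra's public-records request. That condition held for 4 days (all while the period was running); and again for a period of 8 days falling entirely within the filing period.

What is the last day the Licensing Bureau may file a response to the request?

Counting 5 November 2018 as day 1, day 29 is December 3, 2018.
Tolling adds 4 days: December 3, 2018 + 4 days = December 7, 2018.
Tolling adds 8 days: December 7, 2018 + 8 days = December 15, 2018.
December 15, 2018 is Saturday; December 16, 2018 is Sunday; December 17, 2018 is a listed holiday. The next qualifying day is December 18, 2018.

December 18, 2018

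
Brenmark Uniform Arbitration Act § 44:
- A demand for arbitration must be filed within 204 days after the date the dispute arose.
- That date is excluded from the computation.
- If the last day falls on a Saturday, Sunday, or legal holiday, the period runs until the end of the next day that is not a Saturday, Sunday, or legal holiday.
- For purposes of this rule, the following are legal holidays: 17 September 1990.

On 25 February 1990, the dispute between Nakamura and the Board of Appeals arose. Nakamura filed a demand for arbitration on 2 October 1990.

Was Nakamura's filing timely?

No

204 days after 25 February 1990 is September 17, 1990.
September 17, 1990 is a listed holiday. The next qualifying day is September 18, 1990.
The deadline is September 18, 1990; the filing on October 2, 1990 is after that date.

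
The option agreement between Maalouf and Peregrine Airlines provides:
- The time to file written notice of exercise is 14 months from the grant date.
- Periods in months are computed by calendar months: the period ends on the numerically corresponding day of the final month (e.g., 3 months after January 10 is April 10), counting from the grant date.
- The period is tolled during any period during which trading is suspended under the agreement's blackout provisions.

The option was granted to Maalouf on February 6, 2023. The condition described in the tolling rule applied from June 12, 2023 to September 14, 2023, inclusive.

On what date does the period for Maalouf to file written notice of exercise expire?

July 10, 2024

14 months after February 6, 2023 is April 6, 2024.
From June 12, 2023 through September 14, 2023 inclusive is 95 days; tolling adds 95 days: April 6, 2024 + 95 days = July 10, 2024.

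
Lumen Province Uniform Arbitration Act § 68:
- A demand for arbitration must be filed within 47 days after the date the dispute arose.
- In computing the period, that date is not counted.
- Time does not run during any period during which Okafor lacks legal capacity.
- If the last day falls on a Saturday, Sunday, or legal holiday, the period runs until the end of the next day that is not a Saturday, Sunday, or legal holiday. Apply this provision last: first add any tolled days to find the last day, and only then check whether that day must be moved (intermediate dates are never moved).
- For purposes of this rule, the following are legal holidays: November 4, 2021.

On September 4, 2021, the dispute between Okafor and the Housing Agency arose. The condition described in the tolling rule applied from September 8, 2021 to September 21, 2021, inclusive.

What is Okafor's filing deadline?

47 days after September 4, 2021 is October 21, 2021.
From September 8, 2021 through September 21, 2021 inclusive is 14 days; tolling adds 14 days: October 21, 2021 + 14 days = November 4, 2021.
November 4, 2021 is a listed holiday. The next qualifying day is November 5, 2021.

November 5, 2021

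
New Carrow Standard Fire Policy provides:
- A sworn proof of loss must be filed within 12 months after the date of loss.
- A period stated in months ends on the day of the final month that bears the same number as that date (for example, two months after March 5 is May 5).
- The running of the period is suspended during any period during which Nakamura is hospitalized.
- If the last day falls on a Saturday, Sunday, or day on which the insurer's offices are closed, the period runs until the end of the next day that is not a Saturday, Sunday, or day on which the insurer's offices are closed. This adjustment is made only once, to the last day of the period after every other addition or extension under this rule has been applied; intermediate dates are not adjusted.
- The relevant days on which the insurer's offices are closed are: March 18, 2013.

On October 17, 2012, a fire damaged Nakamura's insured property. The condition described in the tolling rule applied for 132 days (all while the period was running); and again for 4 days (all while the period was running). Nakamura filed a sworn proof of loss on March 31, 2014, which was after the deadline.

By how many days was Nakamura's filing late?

28 days

12 months after October 17, 2012 is October 17, 2013.
Tolling adds 132 days: October 17, 2013 + 132 days = February 26, 2014.
Tolling adds 4 days: February 26, 2014 + 4 days = March 2, 2014.
March 2, 2014 is Sunday. The next qualifying day is March 3, 2014.
The deadline is March 3, 2014; from March 3, 2014 to March 31, 2014 is 28 days.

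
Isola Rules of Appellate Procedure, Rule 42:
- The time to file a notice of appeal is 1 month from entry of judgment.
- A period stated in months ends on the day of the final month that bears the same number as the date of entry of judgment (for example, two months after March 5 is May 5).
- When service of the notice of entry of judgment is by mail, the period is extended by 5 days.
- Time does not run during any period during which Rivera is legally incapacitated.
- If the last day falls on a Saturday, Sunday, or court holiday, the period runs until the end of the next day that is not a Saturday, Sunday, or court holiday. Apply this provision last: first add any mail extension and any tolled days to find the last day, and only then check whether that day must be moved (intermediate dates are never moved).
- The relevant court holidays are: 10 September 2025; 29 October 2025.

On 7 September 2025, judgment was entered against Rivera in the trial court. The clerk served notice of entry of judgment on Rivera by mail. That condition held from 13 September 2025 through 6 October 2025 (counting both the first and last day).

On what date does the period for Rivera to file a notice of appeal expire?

1 month after 7 September 2025 is October 7, 2025.
Service was by mail, adding 5 days: October 7, 2025 + 5 days = October 12, 2025.
From September 13, 2025 through October 6, 2025 inclusive is 24 days; tolling adds 24 days: October 12, 2025 + 24 days = November 5, 2025.
November 5, 2025 is a Wednesday and not a court holiday, so no extension applies.

November 5, 2025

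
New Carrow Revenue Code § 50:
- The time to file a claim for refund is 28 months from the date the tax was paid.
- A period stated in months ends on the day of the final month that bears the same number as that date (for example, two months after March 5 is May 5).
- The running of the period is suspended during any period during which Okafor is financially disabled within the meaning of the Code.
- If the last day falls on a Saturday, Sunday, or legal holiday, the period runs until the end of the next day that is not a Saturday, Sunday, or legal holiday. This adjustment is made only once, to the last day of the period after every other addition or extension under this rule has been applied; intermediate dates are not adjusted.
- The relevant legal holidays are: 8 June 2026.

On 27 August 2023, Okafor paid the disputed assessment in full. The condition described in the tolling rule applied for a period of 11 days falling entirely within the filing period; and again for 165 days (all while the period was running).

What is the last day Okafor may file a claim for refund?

28 months after 27 August 2023 is December 27, 2025.
Tolling adds 11 days: December 27, 2025 + 11 days = January 7, 2026.
Tolling adds 165 days: January 7, 2026 + 165 days = June 21, 2026.
June 21, 2026 is Sunday. The next qualifying day is June 22, 2026.

June 22, 2026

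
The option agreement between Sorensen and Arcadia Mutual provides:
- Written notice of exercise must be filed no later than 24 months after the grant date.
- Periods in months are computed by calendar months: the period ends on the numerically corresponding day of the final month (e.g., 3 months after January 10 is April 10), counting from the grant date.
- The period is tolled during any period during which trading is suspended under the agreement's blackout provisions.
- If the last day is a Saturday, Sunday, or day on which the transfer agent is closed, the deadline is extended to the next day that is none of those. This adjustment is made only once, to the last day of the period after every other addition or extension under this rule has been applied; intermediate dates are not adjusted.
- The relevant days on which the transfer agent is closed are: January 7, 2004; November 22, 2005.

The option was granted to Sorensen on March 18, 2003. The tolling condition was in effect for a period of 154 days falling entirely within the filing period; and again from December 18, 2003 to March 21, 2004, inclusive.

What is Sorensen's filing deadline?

November 23, 2005

24 months after March 18, 2003 is March 18, 2005.
Tolling adds 154 days: March 18, 2005 + 154 days = August 19, 2005.
From December 18, 2003 through March 21, 2004 inclusive is 95 days; tolling adds 95 days: August 19, 2005 + 95 days = November 22, 2005.
November 22, 2005 is a listed holiday. The next qualifying day is November 23, 2005.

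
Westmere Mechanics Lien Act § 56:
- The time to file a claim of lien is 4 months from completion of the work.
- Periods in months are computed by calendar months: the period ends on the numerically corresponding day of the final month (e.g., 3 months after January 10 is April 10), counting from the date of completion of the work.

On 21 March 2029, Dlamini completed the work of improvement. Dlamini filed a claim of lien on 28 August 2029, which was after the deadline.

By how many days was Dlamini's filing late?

4 months after 21 March 2029 is July 21, 2029.
The deadline is July 21, 2029; from July 21, 2029 to August 28, 2029 is 38 days.

38 days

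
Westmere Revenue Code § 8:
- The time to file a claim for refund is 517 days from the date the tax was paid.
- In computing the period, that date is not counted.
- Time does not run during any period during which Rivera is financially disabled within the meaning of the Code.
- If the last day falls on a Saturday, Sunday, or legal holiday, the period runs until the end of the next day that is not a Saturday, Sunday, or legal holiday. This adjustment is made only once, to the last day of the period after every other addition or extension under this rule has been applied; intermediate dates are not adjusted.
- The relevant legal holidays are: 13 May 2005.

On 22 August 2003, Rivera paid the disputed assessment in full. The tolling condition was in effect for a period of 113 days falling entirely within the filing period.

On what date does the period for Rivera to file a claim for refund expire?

517 days after 22 August 2003 is January 20, 2005.
Tolling adds 113 days: January 20, 2005 + 113 days = May 13, 2005.
May 13, 2005 is a listed holiday; May 14, 2005 is Saturday; May 15, 2005 is Sunday. The next qualifying day is May 16, 2005.

May 16, 2005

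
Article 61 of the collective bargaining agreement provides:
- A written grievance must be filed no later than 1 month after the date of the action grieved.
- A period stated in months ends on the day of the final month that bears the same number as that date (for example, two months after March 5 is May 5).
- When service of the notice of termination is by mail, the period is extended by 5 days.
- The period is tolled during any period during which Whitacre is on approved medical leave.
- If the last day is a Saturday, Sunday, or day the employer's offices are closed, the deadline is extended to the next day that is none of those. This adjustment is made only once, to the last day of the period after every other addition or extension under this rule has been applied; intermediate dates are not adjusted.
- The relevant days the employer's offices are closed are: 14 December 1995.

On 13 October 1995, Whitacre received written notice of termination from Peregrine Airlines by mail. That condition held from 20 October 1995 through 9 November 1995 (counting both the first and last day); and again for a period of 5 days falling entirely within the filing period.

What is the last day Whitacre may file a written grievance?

December 15, 1995

1 month after 13 October 1995 is November 13, 1995.
Service was by mail, adding 5 days: November 13, 1995 + 5 days = November 18, 1995.
From October 20, 1995 through November 9, 1995 inclusive is 21 days; tolling adds 21 days: November 18, 1995 + 21 days = December 9, 1995.
Tolling adds 5 days: December 9, 1995 + 5 days = December 14, 1995.
December 14, 1995 is a listed holiday. The next qualifying day is December 15, 1995.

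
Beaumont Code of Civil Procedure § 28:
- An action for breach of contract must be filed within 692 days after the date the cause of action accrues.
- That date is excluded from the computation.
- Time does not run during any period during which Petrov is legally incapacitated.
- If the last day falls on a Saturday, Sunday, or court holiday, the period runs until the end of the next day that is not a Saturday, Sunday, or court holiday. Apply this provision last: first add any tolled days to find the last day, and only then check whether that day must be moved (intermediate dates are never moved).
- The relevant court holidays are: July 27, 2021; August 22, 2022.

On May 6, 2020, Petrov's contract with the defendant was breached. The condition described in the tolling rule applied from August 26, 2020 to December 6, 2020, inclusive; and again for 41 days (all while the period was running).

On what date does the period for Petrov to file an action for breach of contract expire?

692 days after May 6, 2020 is March 29, 2022.
From August 26, 2020 through December 6, 2020 inclusive is 103 days; tolling adds 103 days: March 29, 2022 + 103 days = July 10, 2022.
Tolling adds 41 days: July 10, 2022 + 41 days = August 20, 2022.
August 20, 2022 is Saturday; August 21, 2022 is Sunday; August 22, 2022 is a listed holiday. The next qualifying day is August 23, 2022.

August 23, 2022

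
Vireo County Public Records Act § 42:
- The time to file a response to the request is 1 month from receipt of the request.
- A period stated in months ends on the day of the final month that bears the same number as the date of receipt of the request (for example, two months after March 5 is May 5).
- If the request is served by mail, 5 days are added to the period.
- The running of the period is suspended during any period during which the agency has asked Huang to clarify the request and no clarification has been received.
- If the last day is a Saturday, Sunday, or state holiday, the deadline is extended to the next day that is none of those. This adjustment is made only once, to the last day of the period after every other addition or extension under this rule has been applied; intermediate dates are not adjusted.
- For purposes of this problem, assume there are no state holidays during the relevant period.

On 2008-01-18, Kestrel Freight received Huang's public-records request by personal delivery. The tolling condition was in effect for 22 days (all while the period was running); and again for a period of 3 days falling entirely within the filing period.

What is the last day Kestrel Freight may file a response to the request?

March 14, 2008

1 month after 2008-01-18 is February 18, 2008.
Service was not by mail, so no mail extension applies.
Tolling adds 22 days: February 18, 2008 + 22 days = March 11, 2008.
Tolling adds 3 days: March 11, 2008 + 3 days = March 14, 2008.
March 14, 2008 is a Friday and not a state holiday, so no extension applies.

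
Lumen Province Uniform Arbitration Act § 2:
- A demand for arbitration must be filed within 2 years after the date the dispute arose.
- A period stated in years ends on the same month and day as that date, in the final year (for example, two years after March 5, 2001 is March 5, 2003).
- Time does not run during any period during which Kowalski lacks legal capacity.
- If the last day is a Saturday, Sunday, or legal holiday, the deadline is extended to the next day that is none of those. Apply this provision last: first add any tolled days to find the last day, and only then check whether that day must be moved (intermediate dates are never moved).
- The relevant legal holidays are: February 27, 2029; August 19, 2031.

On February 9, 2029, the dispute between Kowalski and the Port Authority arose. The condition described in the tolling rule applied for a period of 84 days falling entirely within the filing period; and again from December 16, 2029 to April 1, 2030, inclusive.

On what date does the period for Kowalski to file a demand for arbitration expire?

2 years after February 9, 2029 is February 9, 2031.
Tolling adds 84 days: February 9, 2031 + 84 days = May 4, 2031.
From December 16, 2029 through April 1, 2030 inclusive is 107 days; tolling adds 107 days: May 4, 2031 + 107 days = August 19, 2031.
August 19, 2031 is a listed holiday. The next qualifying day is August 20, 2031.

August 20, 2031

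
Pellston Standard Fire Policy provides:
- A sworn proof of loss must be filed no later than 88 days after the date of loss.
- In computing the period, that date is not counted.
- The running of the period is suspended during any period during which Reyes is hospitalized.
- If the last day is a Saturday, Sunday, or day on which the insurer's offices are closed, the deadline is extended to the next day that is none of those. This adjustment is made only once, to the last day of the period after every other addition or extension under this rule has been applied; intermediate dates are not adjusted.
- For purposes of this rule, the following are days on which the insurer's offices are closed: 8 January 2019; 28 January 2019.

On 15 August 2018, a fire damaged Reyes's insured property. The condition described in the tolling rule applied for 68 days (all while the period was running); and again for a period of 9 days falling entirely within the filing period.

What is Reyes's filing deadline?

88 days after 15 August 2018 is November 11, 2018.
Tolling adds 68 days: November 11, 2018 + 68 days = January 18, 2019.
Tolling adds 9 days: January 18, 2019 + 9 days = January 27, 2019.
January 27, 2019 is Sunday; January 28, 2019 is a listed holiday. The next qualifying day is January 29, 2019.

January 29, 2019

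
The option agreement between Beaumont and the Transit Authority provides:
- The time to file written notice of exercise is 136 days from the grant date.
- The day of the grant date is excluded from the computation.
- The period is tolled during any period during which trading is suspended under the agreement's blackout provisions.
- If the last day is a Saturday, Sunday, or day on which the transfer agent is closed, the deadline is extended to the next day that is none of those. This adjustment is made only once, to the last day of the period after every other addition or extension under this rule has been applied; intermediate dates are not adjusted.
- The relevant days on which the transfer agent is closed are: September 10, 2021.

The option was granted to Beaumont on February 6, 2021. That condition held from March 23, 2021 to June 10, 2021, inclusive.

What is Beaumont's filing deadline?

September 13, 2021

136 days after February 6, 2021 is June 22, 2021.
From March 23, 2021 through June 10, 2021 inclusive is 80 days; tolling adds 80 days: June 22, 2021 + 80 days = September 10, 2021.
September 10, 2021 is a listed holiday; September 11, 2021 is Saturday; September 12, 2021 is Sunday. The next qualifying day is September 13, 2021.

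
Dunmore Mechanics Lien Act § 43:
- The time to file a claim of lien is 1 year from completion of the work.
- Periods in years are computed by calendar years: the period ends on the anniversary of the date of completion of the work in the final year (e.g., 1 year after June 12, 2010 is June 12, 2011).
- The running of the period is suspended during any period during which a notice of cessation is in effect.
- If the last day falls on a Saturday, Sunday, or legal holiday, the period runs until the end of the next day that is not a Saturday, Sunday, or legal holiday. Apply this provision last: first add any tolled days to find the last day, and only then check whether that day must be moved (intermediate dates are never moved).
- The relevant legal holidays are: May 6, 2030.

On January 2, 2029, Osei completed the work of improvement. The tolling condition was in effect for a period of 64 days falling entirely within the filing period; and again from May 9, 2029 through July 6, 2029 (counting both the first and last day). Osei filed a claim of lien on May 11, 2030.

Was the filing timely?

No

1 year after January 2, 2029 is January 2, 2030.
Tolling adds 64 days: January 2, 2030 + 64 days = March 7, 2030.
From May 9, 2029 through July 6, 2029 inclusive is 59 days; tolling adds 59 days: March 7, 2030 + 59 days = May 5, 2030.
May 5, 2030 is Sunday; May 6, 2030 is a listed holiday. The next qualifying day is May 7, 2030.
The deadline is May 7, 2030; the filing on May 11, 2030 is after that date.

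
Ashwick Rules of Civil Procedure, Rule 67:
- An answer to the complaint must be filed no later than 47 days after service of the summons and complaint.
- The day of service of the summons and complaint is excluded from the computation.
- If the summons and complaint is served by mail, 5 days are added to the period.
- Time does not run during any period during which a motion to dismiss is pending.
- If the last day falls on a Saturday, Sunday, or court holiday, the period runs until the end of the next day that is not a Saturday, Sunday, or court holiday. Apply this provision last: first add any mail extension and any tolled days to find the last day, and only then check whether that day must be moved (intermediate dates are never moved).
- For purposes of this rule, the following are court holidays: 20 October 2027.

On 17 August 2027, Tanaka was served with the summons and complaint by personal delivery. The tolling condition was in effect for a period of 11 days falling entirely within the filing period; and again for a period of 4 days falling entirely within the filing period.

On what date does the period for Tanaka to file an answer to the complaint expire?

47 days after 17 August 2027 is October 3, 2027.
Service was not by mail, so no mail extension applies.
Tolling adds 11 days: October 3, 2027 + 11 days = October 14, 2027.
Tolling adds 4 days: October 14, 2027 + 4 days = October 18, 2027.
October 18, 2027 is a Monday and not a court holiday, so no extension applies.

October 18, 2027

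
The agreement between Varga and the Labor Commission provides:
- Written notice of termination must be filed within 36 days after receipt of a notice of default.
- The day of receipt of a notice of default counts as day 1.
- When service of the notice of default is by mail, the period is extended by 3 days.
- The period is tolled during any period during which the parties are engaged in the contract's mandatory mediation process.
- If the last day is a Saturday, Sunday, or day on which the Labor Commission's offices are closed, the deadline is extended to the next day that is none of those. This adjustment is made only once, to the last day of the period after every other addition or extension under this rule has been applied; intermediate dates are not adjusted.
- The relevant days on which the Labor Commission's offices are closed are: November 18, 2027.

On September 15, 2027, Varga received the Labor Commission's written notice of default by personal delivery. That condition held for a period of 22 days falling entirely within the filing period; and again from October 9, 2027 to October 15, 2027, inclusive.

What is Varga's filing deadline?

Counting September 15, 2027 as day 1, day 36 is October 20, 2027.
Service was not by mail, so no mail extension applies.
Tolling adds 22 days: October 20, 2027 + 22 days = November 11, 2027.
From October 9, 2027 through October 15, 2027 inclusive is 7 days; tolling adds 7 days: November 11, 2027 + 7 days = November 18, 2027.
November 18, 2027 is a listed holiday. The next qualifying day is November 19, 2027.

November 19, 2027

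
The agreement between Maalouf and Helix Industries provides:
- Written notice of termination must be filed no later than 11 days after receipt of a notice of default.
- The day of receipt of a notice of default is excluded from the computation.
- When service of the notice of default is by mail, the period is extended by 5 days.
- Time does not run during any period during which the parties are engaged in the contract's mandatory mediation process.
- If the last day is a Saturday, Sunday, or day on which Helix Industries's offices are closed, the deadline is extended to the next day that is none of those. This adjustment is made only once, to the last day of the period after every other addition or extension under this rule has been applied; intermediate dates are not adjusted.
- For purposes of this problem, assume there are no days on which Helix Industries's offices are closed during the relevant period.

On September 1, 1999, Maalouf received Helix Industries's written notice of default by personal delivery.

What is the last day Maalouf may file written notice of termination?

11 days after September 1, 1999 is September 12, 1999.
Service was not by mail, so no mail extension applies.
September 12, 1999 is Sunday. The next qualifying day is September 13, 1999.

September 13, 1999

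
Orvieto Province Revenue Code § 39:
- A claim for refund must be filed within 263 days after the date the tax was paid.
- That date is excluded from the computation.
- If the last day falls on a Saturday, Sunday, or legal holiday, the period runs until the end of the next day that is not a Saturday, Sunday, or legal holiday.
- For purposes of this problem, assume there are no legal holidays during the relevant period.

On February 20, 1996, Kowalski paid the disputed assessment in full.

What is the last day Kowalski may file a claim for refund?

263 days after February 20, 1996 is November 9, 1996.
November 9, 1996 is Saturday; November 10, 1996 is Sunday. The next qualifying day is November 11, 1996.

November 11, 1996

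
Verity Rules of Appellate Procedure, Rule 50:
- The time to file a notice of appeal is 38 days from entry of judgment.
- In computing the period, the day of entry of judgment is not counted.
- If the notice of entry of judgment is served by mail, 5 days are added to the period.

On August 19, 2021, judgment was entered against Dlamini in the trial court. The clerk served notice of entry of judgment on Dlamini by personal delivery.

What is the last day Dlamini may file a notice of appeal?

38 days after August 19, 2021 is September 26, 2021.
Service was not by mail, so no mail extension applies.

September 26, 2021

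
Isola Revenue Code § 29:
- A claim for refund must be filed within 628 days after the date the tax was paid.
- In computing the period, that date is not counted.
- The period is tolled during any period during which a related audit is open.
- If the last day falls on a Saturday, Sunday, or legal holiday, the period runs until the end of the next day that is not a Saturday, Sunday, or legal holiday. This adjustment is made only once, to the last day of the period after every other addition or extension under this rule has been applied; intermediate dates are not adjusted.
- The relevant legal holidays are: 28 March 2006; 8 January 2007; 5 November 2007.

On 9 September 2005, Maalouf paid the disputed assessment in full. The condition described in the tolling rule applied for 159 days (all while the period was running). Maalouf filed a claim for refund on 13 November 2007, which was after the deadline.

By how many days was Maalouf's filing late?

7 days

628 days after 9 September 2005 is May 30, 2007.
Tolling adds 159 days: May 30, 2007 + 159 days = November 5, 2007.
November 5, 2007 is a listed holiday. The next qualifying day is November 6, 2007.
The deadline is November 6, 2007; from November 6, 2007 to November 13, 2007 is 7 days.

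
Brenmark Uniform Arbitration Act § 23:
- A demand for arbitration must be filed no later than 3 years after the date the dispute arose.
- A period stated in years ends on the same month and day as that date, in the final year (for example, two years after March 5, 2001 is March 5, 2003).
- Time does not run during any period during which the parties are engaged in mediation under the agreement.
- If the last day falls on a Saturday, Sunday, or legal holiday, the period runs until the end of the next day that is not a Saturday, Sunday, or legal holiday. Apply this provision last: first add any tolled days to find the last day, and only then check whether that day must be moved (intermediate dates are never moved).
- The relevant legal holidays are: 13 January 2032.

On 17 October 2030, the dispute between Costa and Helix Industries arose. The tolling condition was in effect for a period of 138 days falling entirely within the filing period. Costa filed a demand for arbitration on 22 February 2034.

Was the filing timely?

Yes

3 years after 17 October 2030 is October 17, 2033.
Tolling adds 138 days: October 17, 2033 + 138 days = March 4, 2034.
March 4, 2034 is Saturday; March 5, 2034 is Sunday. The next qualifying day is March 6, 2034.
The deadline is March 6, 2034; the filing on February 22, 2034 is on or before that date.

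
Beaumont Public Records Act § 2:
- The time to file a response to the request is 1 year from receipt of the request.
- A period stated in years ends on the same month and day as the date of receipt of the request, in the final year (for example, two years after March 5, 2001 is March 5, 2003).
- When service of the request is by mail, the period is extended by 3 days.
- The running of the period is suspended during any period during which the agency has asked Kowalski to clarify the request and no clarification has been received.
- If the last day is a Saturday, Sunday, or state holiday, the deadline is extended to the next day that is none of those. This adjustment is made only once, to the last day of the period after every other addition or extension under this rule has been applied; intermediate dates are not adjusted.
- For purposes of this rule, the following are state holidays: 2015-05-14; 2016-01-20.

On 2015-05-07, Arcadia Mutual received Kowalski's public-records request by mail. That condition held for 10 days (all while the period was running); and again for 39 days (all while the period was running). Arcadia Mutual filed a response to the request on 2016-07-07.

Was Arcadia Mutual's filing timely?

1 year after 2015-05-07 is May 7, 2016.
Service was by mail, adding 3 days: May 7, 2016 + 3 days = May 10, 2016.
Tolling adds 10 days: May 10, 2016 + 10 days = May 20, 2016.
Tolling adds 39 days: May 20, 2016 + 39 days = June 28, 2016.
June 28, 2016 is a Tuesday and not a state holiday, so no extension applies.
The deadline is June 28, 2016; the filing on July 7, 2016 is after that date.

No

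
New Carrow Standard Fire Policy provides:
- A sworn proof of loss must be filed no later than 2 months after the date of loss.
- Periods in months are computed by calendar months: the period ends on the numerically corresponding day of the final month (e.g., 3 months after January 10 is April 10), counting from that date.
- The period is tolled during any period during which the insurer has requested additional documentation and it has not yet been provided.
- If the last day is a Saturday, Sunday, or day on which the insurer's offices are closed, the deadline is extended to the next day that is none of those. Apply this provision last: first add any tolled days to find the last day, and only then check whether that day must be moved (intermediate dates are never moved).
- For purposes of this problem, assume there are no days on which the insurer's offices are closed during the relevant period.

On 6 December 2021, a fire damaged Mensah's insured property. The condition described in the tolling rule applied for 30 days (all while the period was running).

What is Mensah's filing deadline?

2 months after 6 December 2021 is February 6, 2022.
Tolling adds 30 days: February 6, 2022 + 30 days = March 8, 2022.
March 8, 2022 is a Tuesday and not a day on which the insurer's offices are closed, so no extension applies.

March 8, 2022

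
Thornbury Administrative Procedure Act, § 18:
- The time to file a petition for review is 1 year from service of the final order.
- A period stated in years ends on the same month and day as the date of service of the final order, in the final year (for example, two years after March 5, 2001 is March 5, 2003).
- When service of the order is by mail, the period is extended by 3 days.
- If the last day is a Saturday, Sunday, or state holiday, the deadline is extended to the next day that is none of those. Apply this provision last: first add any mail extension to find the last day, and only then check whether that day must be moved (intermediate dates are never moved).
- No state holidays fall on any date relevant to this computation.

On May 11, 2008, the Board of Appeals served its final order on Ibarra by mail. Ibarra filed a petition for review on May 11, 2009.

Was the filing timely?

Yes

1 year after May 11, 2008 is May 11, 2009.
Service was by mail, adding 3 days: May 11, 2009 + 3 days = May 14, 2009.
May 14, 2009 is a Thursday and not a state holiday, so no extension applies.
The deadline is May 14, 2009; the filing on May 11, 2009 is on or before that date.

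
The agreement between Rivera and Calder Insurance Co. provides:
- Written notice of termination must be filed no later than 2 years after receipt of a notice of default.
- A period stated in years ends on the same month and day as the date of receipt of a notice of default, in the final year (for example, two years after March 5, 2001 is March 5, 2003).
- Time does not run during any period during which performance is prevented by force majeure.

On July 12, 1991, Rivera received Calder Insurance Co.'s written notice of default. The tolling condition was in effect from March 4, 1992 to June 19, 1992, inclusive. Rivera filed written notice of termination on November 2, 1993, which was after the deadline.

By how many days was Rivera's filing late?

5 days

2 years after July 12, 1991 is July 12, 1993.
From March 4, 1992 through June 19, 1992 inclusive is 108 days; tolling adds 108 days: July 12, 1993 + 108 days = October 28, 1993.
The deadline is October 28, 1993; from October 28, 1993 to November 2, 1993 is 5 days.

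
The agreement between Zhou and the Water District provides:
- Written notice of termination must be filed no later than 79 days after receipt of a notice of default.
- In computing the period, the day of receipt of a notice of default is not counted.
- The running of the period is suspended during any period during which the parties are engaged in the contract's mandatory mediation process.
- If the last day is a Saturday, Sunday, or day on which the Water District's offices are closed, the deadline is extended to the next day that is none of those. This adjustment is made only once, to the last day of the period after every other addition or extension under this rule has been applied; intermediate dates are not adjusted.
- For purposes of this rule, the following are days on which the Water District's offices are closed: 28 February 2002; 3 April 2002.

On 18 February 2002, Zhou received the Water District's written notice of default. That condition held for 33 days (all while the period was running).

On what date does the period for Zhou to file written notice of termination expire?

June 10, 2002

79 days after 18 February 2002 is May 8, 2002.
Tolling adds 33 days: May 8, 2002 + 33 days = June 10, 2002.
June 10, 2002 is a Monday and not a day on which the Water District's offices are closed, so no extension applies.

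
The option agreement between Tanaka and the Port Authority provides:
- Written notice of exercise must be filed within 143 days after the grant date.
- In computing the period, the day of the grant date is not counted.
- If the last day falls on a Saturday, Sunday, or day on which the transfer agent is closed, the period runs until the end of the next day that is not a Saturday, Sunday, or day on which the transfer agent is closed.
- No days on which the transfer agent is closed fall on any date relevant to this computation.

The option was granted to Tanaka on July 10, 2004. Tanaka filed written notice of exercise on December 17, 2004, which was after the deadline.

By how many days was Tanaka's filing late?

143 days after July 10, 2004 is November 30, 2004.
November 30, 2004 is a Tuesday and not a day on which the transfer agent is closed, so no extension applies.
The deadline is November 30, 2004; from November 30, 2004 to December 17, 2004 is 17 days.

17 days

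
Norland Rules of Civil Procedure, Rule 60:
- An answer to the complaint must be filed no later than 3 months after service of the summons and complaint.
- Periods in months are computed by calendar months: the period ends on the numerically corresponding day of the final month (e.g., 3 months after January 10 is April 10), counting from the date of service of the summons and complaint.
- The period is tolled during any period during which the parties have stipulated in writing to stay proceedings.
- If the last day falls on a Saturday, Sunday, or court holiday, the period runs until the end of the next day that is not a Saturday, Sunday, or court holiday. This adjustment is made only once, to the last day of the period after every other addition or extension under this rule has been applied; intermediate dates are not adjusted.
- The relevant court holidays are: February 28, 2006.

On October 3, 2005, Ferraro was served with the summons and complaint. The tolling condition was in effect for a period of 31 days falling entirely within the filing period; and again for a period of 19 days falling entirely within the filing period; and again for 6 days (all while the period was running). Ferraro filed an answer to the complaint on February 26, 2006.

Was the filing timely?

3 months after October 3, 2005 is January 3, 2006.
Tolling adds 31 days: January 3, 2006 + 31 days = February 3, 2006.
Tolling adds 19 days: February 3, 2006 + 19 days = February 22, 2006.
Tolling adds 6 days: February 22, 2006 + 6 days = February 28, 2006.
February 28, 2006 is a listed holiday. The next qualifying day is March 1, 2006.
The deadline is March 1, 2006; the filing on February 26, 2006 is on or before that date.

Yes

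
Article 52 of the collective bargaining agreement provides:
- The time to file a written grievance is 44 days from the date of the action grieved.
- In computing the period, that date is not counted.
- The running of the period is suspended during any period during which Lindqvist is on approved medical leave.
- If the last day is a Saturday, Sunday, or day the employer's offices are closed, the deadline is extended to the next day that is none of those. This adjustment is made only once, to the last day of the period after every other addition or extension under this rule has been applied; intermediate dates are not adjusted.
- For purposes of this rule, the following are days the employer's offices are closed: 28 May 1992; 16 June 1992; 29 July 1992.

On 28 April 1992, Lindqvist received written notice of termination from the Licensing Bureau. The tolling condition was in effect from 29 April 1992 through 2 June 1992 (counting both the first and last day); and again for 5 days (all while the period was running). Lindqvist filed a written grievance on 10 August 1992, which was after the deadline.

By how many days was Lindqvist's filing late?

20 days

44 days after 28 April 1992 is June 11, 1992.
From April 29, 1992 through June 2, 1992 inclusive is 35 days; tolling adds 35 days: June 11, 1992 + 35 days = July 16, 1992.
Tolling adds 5 days: July 16, 1992 + 5 days = July 21, 1992.
July 21, 1992 is a Tuesday and not a day the employer's offices are closed, so no extension applies.
The deadline is July 21, 1992; from July 21, 1992 to August 10, 1992 is 20 days.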